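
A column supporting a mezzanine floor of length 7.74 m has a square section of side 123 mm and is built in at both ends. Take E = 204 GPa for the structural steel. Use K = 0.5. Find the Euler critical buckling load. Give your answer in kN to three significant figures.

P_cr ≈ 2560 kN

I = a⁴/12 = 123⁴/12 = 1.907×10^7 mm⁴
I = 1.907×10^7 mm⁴ = 1.907×10^-5 m⁴
Effective length L_e = K·L = 0.5 × 7.74 = 3.870 m
P_cr = π²EI / L_e² = π² × 204×10⁹ × 1.907×10^-5 / 3.870² = 2.564×10^6 N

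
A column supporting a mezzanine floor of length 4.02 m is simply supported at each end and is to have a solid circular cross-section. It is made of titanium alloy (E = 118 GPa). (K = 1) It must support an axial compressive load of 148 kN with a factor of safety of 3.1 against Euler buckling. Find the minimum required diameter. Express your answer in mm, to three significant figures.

d ≈ 107 mm

Required P_cr = n·P = 3.1 × 148 = 458.8 kN
L_e = K·L = 1 × 4.02 = 4.020 m
Required I = P_cr·L_e²/(π²E) = 4.588×10^5 × 4.020² / (π² × 1.18×10^11) = 6.366×10^-6 m⁴
I_req = 6.366×10^6 mm⁴
Solid circle: I = πd⁴/64  ⇒  d = (64I/π)^(1/4) = (64×6.366×10^6/π)^(1/4) = 107 mm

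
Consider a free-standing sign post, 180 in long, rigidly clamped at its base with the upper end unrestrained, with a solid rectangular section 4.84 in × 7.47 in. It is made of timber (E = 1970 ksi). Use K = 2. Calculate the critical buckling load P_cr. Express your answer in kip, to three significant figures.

Buckling occurs about the weak axis: I_min = h·b³/12 with b = 4.84 in (the shorter side).
I_min = 7.47×4.84³/12 = 70.58 in⁴
Effective length L_e = K·L = 2 × 180 = 360.0 in
P_cr = π²EI / L_e² = π² × 1970×10³ × 70.58 / 360.0² = 1.059×10^4 lb

P_cr ≈ 10.6 kip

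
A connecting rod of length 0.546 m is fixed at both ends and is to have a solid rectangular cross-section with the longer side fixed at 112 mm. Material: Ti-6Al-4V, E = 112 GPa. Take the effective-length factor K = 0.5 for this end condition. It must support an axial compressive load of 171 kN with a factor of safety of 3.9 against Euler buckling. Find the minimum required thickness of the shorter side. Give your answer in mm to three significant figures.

Required P_cr = n·P = 3.9 × 171 = 666.9 kN
L_e = K·L = 0.5 × 0.546 = 0.2730 m
Required I = P_cr·L_e²/(π²E) = 6.669×10^5 × 0.2730² / (π² × 1.12×10^11) = 4.496×10^-8 m⁴
I_req = 4.496×10^4 mm⁴
Rectangle, weak axis: I_min = h·b³/12 with h = 112 mm fixed  ⇒  b = (12I/h)^(1/3) = 16.9 mm

b ≈ 16.9 mm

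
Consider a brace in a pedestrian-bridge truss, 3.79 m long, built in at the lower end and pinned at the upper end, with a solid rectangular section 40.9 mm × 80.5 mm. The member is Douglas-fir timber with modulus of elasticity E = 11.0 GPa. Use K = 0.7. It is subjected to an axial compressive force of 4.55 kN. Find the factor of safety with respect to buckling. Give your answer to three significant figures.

n ≈ 1.56

Buckling occurs about the weak axis: I_min = h·b³/12 with b = 40.9 mm (the shorter side).
I_min = 80.5×40.9³/12 = 4.590×10^5 mm⁴
I = 4.590×10^5 mm⁴ = 4.590×10^-7 m⁴
Effective length L_e = K·L = 0.7 × 3.79 = 2.653 m
P_cr = π²EI / L_e² = π² × 11.0×10⁹ × 4.590×10^-7 / 2.653² = 7.079×10^3 N
Factor of safety n = P_cr / P = 7.0795 / 4.55 = 1.56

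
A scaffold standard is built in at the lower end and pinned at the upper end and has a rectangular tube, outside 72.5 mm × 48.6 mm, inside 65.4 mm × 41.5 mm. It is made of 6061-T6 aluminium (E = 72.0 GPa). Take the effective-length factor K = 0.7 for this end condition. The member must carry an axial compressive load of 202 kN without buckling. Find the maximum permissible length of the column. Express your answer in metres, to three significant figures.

Weak-axis I_min = (h_o·b_o³ − h_i·b_i³)/12 with b_o = 48.6, b_i = 41.50 mm (shorter outer/inner sides).
I_min = (72.5×48.6³ − 65.40×41.50³)/12 = 3.040×10^5 mm⁴
I = 3.040×10^-7 m⁴
At the buckling limit P_cr = P = 2.020×10^5 N
From P_cr = π²EI/(K·L)²:  L = (1/K)·√(π²EI/P_cr) = (1/0.7)·√(π²×7.20×10^10×3.040×10^-7/2.020×10^5)
L = 1.48 m

L_max ≈ 1.48 m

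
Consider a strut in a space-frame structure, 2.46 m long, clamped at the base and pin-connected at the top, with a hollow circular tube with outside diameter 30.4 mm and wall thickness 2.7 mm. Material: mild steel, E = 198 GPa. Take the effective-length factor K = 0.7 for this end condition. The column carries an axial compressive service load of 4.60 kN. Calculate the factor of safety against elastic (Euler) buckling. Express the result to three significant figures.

n ≈ 3.26

Inner diameter d_i = 30.4 − 2×2.7 = 25.00 mm
I = π(d_o⁴ − d_i⁴)/64 = π(30.4⁴ − 25.00⁴)/64 = 2.275×10^4 mm⁴
I = 2.275×10^4 mm⁴ = 2.275×10^-8 m⁴
Effective length L_e = K·L = 0.7 × 2.46 = 1.722 m
P_cr = π²EI / L_e² = π² × 198×10⁹ × 2.275×10^-8 / 1.722² = 1.499×10^4 N
Factor of safety n = P_cr / P = 14.992 / 4.60 = 3.26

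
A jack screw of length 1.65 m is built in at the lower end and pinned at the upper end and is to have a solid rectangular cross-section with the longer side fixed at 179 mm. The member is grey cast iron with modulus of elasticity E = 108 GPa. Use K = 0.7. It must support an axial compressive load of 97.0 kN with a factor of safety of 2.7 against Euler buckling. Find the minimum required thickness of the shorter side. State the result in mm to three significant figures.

Required P_cr = n·P = 2.7 × 97.0 = 261.9 kN
L_e = K·L = 0.7 × 1.65 = 1.155 m
Required I = P_cr·L_e²/(π²E) = 2.619×10^5 × 1.155² / (π² × 1.08×10^11) = 3.278×10^-7 m⁴
I_req = 3.278×10^5 mm⁴
Rectangle, weak axis: I_min = h·b³/12 with h = 179 mm fixed  ⇒  b = (12I/h)^(1/3) = 28.0 mm

b ≈ 28.0 mm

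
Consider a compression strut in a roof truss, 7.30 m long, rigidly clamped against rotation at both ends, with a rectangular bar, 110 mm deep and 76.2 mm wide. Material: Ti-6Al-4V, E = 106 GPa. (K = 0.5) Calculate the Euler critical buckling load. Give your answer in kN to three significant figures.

Buckling occurs about the weak axis: I_min = h·b³/12 with b = 76.2 mm (the shorter side).
I_min = 110×76.2³/12 = 4.056×10^6 mm⁴
I = 4.056×10^6 mm⁴ = 4.056×10^-6 m⁴
Effective length L_e = K·L = 0.5 × 7.30 = 3.650 m
P_cr = π²EI / L_e² = π² × 106×10⁹ × 4.056×10^-6 / 3.650² = 3.185×10^5 N

P_cr ≈ 318 kN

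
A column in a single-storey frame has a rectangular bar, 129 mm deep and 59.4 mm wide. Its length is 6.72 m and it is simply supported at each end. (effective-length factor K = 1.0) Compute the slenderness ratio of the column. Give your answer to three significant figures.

Buckling occurs about the weak axis: I_min = h·b³/12 with b = 59.4 mm (the shorter side).
I_min = 129×59.4³/12 = 2.253×10^6 mm⁴
A = 7.663×10^3 mm²;  r_min = √(I/A) = √(2.253×10^6/7.663×10^3) = 17.15 mm
L_e = K·L = 1 × 6.72 m = 6.720 m = 6720.0 mm
λ = L_e / r_min = 6720.0 / 17.15 = 392

λ ≈ 392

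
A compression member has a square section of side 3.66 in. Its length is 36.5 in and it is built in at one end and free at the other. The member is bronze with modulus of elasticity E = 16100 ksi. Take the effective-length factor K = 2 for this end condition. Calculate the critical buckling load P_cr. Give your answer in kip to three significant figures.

I = a⁴/12 = 3.66⁴/12 = 14.95 in⁴
Effective length L_e = K·L = 2 × 36.5 = 73.00 in
P_cr = π²EI / L_e² = π² × 16100×10³ × 14.95 / 73.00² = 4.459×10^5 lb

P_cr ≈ 446 kip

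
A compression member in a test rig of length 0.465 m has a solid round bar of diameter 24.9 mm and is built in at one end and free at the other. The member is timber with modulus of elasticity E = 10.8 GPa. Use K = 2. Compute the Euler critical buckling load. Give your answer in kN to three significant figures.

P_cr ≈ 2.33 kN

I = πd⁴/64 = π×24.9⁴/64 = 1.887×10^4 mm⁴
I = 1.887×10^4 mm⁴ = 1.887×10^-8 m⁴
Effective length L_e = K·L = 2 × 0.465 = 0.9300 m
P_cr = π²EI / L_e² = π² × 10.8×10⁹ × 1.887×10^-8 / 0.9300² = 2.326×10^3 N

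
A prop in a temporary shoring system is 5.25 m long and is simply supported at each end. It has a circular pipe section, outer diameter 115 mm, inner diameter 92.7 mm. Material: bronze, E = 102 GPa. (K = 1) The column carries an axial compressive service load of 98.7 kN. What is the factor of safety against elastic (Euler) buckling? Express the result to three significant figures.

d_o = 115 mm, d_i = 92.7 mm
I = π(d_o⁴ − d_i⁴)/64 = π(115⁴ − 92.70⁴)/64 = 4.961×10^6 mm⁴
I = 4.961×10^6 mm⁴ = 4.961×10^-6 m⁴
Effective length L_e = K·L = 1 × 5.25 = 5.250 m
P_cr = π²EI / L_e² = π² × 102×10⁹ × 4.961×10^-6 / 5.250² = 1.812×10^5 N
Factor of safety n = P_cr / P = 181.18 / 98.7 = 1.84

n ≈ 1.84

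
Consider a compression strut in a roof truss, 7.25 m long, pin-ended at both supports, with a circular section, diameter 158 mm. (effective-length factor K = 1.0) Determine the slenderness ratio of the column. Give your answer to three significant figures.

For a solid circle r = d/4 = 158/4 = 39.50 mm
L_e = K·L = 1 × 7.25 m = 7.250 m = 7250.0 mm
λ = L_e / r_min = 7250.0 / 39.50 = 184

λ ≈ 184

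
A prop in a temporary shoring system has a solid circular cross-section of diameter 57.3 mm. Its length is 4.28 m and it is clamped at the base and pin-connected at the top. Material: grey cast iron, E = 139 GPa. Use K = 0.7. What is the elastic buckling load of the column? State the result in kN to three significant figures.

P_cr ≈ 80.9 kN

I = πd⁴/64 = π×57.3⁴/64 = 5.292×10^5 mm⁴
I = 5.292×10^5 mm⁴ = 5.292×10^-7 m⁴
Effective length L_e = K·L = 0.7 × 4.28 = 2.996 m
P_cr = π²EI / L_e² = π² × 139×10⁹ × 5.292×10^-7 / 2.996² = 8.088×10^4 N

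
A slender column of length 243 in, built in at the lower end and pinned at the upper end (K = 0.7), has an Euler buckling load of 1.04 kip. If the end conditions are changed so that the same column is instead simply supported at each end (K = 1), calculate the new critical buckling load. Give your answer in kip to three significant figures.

P_cr ≈ 0.510 kip

P_cr ∝ 1/K², so P_cr,new = P_cr,old × (K_old/K_new)² = 1.04 × (0.7/1)²
= 1.04 × 0.4900 = 0.510 kip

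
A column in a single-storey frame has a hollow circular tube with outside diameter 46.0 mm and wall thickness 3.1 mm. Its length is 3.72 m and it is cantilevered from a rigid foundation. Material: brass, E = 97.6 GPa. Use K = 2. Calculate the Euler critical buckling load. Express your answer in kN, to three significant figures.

Inner diameter d_i = 46.0 − 2×3.1 = 39.80 mm
I = π(d_o⁴ − d_i⁴)/64 = π(46.0⁴ − 39.80⁴)/64 = 9.662×10^4 mm⁴
I = 9.662×10^4 mm⁴ = 9.662×10^-8 m⁴
Effective length L_e = K·L = 2 × 3.72 = 7.440 m
P_cr = π²EI / L_e² = π² × 97.6×10⁹ × 9.662×10^-8 / 7.440² = 1.681×10^3 N

P_cr ≈ 1.68 kN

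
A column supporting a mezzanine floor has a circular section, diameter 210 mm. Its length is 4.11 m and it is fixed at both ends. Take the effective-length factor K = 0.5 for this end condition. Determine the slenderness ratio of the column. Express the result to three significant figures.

For a solid circle r = d/4 = 210/4 = 52.50 mm
L_e = K·L = 0.5 × 4.11 m = 2.055 m = 2055.0 mm
λ = L_e / r_min = 2055.0 / 52.50 = 39.1

λ ≈ 39.1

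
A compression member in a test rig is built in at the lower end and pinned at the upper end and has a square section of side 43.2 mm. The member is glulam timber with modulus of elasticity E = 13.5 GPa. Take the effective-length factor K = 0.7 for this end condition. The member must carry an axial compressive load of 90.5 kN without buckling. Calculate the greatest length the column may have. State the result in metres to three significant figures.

L_max ≈ 0.934 m

I = a⁴/12 = 43.2⁴/12 = 2.902×10^5 mm⁴
I = 2.902×10^-7 m⁴
At the buckling limit P_cr = P = 9.050×10^4 N
From P_cr = π²EI/(K·L)²:  L = (1/K)·√(π²EI/P_cr) = (1/0.7)·√(π²×1.35×10^10×2.902×10^-7/9.050×10^4)
L = 0.934 m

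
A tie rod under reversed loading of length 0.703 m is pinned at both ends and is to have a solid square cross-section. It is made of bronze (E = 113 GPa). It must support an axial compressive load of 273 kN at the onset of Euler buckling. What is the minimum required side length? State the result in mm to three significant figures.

a ≈ 34.7 mm

L_e = K·L = 1 × 0.703 = 0.7030 m
Required I = P_cr·L_e²/(π²E) = 2.730×10^5 × 0.7030² / (π² × 1.13×10^11) = 1.210×10^-7 m⁴
I_req = 1.210×10^5 mm⁴
Solid square: I = a⁴/12  ⇒  a = (12I)^(1/4) = (12×1.210×10^5)^(1/4) = 34.7 mm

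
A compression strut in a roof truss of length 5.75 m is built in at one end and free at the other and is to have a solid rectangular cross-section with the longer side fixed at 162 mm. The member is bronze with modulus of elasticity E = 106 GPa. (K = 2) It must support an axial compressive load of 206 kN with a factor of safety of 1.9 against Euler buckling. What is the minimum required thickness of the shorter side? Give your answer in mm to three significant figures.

Required P_cr = n·P = 1.9 × 206 = 391.4 kN
L_e = K·L = 2 × 5.75 = 11.50 m
Required I = P_cr·L_e²/(π²E) = 3.914×10^5 × 11.50² / (π² × 1.06×10^11) = 4.948×10^-5 m⁴
I_req = 4.948×10^7 mm⁴
Rectangle, weak axis: I_min = h·b³/12 with h = 162 mm fixed  ⇒  b = (12I/h)^(1/3) = 154 mm

b ≈ 154 mm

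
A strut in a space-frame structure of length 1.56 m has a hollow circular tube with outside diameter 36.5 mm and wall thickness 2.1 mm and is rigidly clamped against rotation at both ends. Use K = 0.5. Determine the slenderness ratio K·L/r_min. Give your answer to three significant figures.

Inner diameter d_i = 36.5 − 2×2.1 = 32.30 mm
I = π(d_o⁴ − d_i⁴)/64 = π(36.5⁴ − 32.30⁴)/64 = 3.370×10^4 mm⁴
A = 226.9 mm²;  r_min = √(I/A) = √(3.370×10^4/226.9) = 12.18 mm
L_e = K·L = 0.5 × 1.56 m = 0.7800 m = 780.00 mm
λ = L_e / r_min = 780.00 / 12.18 = 64.0

λ ≈ 64.0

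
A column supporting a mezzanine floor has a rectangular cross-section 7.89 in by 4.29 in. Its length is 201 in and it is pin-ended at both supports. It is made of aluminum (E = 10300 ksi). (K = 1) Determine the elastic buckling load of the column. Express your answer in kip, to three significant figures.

P_cr ≈ 131 kip

Buckling occurs about the weak axis: I_min = h·b³/12 with b = 4.29 in (the shorter side).
I_min = 7.89×4.29³/12 = 51.91 in⁴
Effective length L_e = K·L = 1 × 201 = 201.0 in
P_cr = π²EI / L_e² = π² × 10300×10³ × 51.91 / 201.0² = 1.306×10^5 lb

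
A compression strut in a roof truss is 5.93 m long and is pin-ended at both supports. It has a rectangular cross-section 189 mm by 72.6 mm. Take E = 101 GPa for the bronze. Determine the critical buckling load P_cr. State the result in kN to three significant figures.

P_cr ≈ 171 kN

Buckling occurs about the weak axis: I_min = h·b³/12 with b = 72.6 mm (the shorter side).
I_min = 189×72.6³/12 = 6.027×10^6 mm⁴
I = 6.027×10^6 mm⁴ = 6.027×10^-6 m⁴
Effective length L_e = K·L = 1 × 5.93 = 5.930 m
P_cr = π²EI / L_e² = π² × 101×10⁹ × 6.027×10^-6 / 5.930² = 1.708×10^5 N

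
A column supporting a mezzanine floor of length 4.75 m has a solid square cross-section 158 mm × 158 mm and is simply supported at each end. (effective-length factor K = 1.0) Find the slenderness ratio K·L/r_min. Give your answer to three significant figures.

I = a⁴/12 = 158⁴/12 = 5.193×10^7 mm⁴
A = 2.496×10^4 mm²;  r_min = √(I/A) = √(5.193×10^7/2.496×10^4) = 45.61 mm
L_e = K·L = 1 × 4.75 m = 4.750 m = 4750.0 mm
λ = L_e / r_min = 4750.0 / 45.61 = 104

λ ≈ 104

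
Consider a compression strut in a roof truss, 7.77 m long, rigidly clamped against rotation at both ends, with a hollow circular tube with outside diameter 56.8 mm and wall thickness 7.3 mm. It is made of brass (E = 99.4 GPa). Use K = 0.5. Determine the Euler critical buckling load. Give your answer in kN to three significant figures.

P_cr ≈ 23.1 kN

Inner diameter d_i = 56.8 − 2×7.3 = 42.20 mm
I = π(d_o⁴ − d_i⁴)/64 = π(56.8⁴ − 42.20⁴)/64 = 3.553×10^5 mm⁴
I = 3.553×10^5 mm⁴ = 3.553×10^-7 m⁴
Effective length L_e = K·L = 0.5 × 7.77 = 3.885 m
P_cr = π²EI / L_e² = π² × 99.4×10⁹ × 3.553×10^-7 / 3.885² = 2.309×10^4 N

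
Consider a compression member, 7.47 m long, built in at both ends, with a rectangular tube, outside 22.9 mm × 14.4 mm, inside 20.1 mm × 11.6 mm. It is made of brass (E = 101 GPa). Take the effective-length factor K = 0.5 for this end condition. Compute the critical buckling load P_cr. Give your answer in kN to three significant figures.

P_cr ≈ 0.220 kN

Weak-axis I_min = (h_o·b_o³ − h_i·b_i³)/12 with b_o = 14.4, b_i = 11.60 mm (shorter outer/inner sides).
I_min = (22.9×14.4³ − 20.10×11.60³)/12 = 3.084×10^3 mm⁴
I = 3.084×10^3 mm⁴ = 3.084×10^-9 m⁴
Effective length L_e = K·L = 0.5 × 7.47 = 3.735 m
P_cr = π²EI / L_e² = π² × 101×10⁹ × 3.084×10^-9 / 3.735² = 220.4 N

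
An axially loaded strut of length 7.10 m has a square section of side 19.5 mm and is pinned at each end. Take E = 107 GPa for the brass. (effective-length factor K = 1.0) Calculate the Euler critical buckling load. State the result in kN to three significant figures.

P_cr ≈ 0.252 kN

I = a⁴/12 = 19.5⁴/12 = 1.205×10^4 mm⁴
I = 1.205×10^4 mm⁴ = 1.205×10^-8 m⁴
Effective length L_e = K·L = 1 × 7.10 = 7.100 m
P_cr = π²EI / L_e² = π² × 107×10⁹ × 1.205×10^-8 / 7.100² = 252.4 N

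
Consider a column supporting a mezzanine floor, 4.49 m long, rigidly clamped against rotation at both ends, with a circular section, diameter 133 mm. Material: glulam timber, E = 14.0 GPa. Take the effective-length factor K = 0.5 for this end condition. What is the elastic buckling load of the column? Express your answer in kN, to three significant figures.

I = πd⁴/64 = π×133⁴/64 = 1.536×10^7 mm⁴
I = 1.536×10^7 mm⁴ = 1.536×10^-5 m⁴
Effective length L_e = K·L = 0.5 × 4.49 = 2.245 m
P_cr = π²EI / L_e² = π² × 14.0×10⁹ × 1.536×10^-5 / 2.245² = 4.211×10^5 N

P_cr ≈ 421 kN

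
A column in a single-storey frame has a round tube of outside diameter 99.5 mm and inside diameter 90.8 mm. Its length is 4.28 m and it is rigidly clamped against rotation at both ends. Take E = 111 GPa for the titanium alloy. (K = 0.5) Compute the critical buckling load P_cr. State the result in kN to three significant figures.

P_cr ≈ 353 kN

d_o = 99.5 mm, d_i = 90.8 mm
I = π(d_o⁴ − d_i⁴)/64 = π(99.5⁴ − 90.80⁴)/64 = 1.475×10^6 mm⁴
I = 1.475×10^6 mm⁴ = 1.475×10^-6 m⁴
Effective length L_e = K·L = 0.5 × 4.28 = 2.140 m
P_cr = π²EI / L_e² = π² × 111×10⁹ × 1.475×10^-6 / 2.140² = 3.528×10^5 N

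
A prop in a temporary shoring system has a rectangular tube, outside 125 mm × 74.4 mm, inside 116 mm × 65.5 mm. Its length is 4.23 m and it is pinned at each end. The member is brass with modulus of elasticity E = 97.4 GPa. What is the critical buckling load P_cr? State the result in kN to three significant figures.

Weak-axis I_min = (h_o·b_o³ − h_i·b_i³)/12 with b_o = 74.4, b_i = 65.50 mm (shorter outer/inner sides).
I_min = (125×74.4³ − 116.0×65.50³)/12 = 1.573×10^6 mm⁴
I = 1.573×10^6 mm⁴ = 1.573×10^-6 m⁴
Effective length L_e = K·L = 1 × 4.23 = 4.230 m
P_cr = π²EI / L_e² = π² × 97.4×10⁹ × 1.573×10^-6 / 4.230² = 8.453×10^4 N

P_cr ≈ 84.5 kN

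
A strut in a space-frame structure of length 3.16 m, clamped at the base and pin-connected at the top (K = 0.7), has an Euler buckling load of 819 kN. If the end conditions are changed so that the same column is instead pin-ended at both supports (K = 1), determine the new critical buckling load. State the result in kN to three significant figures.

P_cr ∝ 1/K², so P_cr,new = P_cr,old × (K_old/K_new)² = 819 × (0.7/1)²
= 819 × 0.4900 = 401 kN

P_cr ≈ 401 kN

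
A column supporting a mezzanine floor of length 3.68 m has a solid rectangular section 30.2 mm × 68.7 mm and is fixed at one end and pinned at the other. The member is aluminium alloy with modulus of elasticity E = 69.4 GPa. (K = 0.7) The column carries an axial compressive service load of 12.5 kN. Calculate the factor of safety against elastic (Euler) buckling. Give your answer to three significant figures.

n ≈ 1.30

Buckling occurs about the weak axis: I_min = h·b³/12 with b = 30.2 mm (the shorter side).
I_min = 68.7×30.2³/12 = 1.577×10^5 mm⁴
I = 1.577×10^5 mm⁴ = 1.577×10^-7 m⁴
Effective length L_e = K·L = 0.7 × 3.68 = 2.576 m
P_cr = π²EI / L_e² = π² × 69.4×10⁹ × 1.577×10^-7 / 2.576² = 1.628×10^4 N
Factor of safety n = P_cr / P = 16.277 / 12.5 = 1.30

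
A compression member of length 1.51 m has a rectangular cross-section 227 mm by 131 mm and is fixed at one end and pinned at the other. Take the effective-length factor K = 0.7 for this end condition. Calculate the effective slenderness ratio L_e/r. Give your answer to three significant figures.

λ ≈ 28.0

Buckling occurs about the weak axis: I_min = h·b³/12 with b = 131 mm (the shorter side).
I_min = 227×131³/12 = 4.253×10^7 mm⁴
A = 2.974×10^4 mm²;  r_min = √(I/A) = √(4.253×10^7/2.974×10^4) = 37.82 mm
L_e = K·L = 0.7 × 1.51 m = 1.057 m = 1057.0 mm
λ = L_e / r_min = 1057.0 / 37.82 = 28.0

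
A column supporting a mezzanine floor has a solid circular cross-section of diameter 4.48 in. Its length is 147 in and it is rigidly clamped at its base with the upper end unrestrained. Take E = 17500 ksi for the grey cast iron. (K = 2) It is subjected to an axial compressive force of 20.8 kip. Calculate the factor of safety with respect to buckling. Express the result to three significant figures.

n ≈ 1.90

I = πd⁴/64 = π×4.48⁴/64 = 19.77 in⁴
Effective length L_e = K·L = 2 × 147 = 294.0 in
P_cr = π²EI / L_e² = π² × 17500×10³ × 19.77 / 294.0² = 3.951×10^4 lb
Factor of safety n = P_cr / P = 39.512 / 20.8 = 1.90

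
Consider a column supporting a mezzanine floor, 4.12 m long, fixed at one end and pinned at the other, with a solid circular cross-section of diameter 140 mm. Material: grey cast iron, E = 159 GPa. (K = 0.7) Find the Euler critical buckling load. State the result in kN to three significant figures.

I = πd⁴/64 = π×140⁴/64 = 1.886×10^7 mm⁴
I = 1.886×10^7 mm⁴ = 1.886×10^-5 m⁴
Effective length L_e = K·L = 0.7 × 4.12 = 2.884 m
P_cr = π²EI / L_e² = π² × 159×10⁹ × 1.886×10^-5 / 2.884² = 3.558×10^6 N

P_cr ≈ 3560 kN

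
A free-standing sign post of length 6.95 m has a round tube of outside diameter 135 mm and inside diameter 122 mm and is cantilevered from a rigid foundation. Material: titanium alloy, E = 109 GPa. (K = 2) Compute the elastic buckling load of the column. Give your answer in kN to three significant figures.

P_cr ≈ 30.2 kN

d_o = 135 mm, d_i = 122 mm
I = π(d_o⁴ − d_i⁴)/64 = π(135⁴ − 122.0⁴)/64 = 5.430×10^6 mm⁴
I = 5.430×10^6 mm⁴ = 5.430×10^-6 m⁴
Effective length L_e = K·L = 2 × 6.95 = 13.90 m
P_cr = π²EI / L_e² = π² × 109×10⁹ × 5.430×10^-6 / 13.90² = 3.023×10^4 N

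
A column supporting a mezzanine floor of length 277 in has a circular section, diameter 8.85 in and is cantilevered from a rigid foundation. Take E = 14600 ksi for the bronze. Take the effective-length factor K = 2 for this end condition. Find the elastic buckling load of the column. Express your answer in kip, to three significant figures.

P_cr ≈ 141 kip

I = πd⁴/64 = π×8.85⁴/64 = 301.1 in⁴
Effective length L_e = K·L = 2 × 277 = 554.0 in
P_cr = π²EI / L_e² = π² × 14600×10³ × 301.1 / 554.0² = 1.414×10^5 lb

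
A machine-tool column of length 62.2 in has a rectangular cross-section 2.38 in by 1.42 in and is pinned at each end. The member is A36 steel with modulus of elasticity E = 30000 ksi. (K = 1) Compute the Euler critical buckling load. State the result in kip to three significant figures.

Buckling occurs about the weak axis: I_min = h·b³/12 with b = 1.42 in (the shorter side).
I_min = 2.38×1.42³/12 = 0.5679 in⁴
Effective length L_e = K·L = 1 × 62.2 = 62.20 in
P_cr = π²EI / L_e² = π² × 30000×10³ × 0.5679 / 62.20² = 4.346×10^4 lb

P_cr ≈ 43.5 kip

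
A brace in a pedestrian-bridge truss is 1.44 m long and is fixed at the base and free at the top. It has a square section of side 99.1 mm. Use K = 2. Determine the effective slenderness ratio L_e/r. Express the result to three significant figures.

I = a⁴/12 = 99.1⁴/12 = 8.037×10^6 mm⁴
A = 9.821×10^3 mm²;  r_min = √(I/A) = √(8.037×10^6/9.821×10^3) = 28.61 mm
L_e = K·L = 2 × 1.44 m = 2.880 m = 2880.0 mm
λ = L_e / r_min = 2880.0 / 28.61 = 101

λ ≈ 101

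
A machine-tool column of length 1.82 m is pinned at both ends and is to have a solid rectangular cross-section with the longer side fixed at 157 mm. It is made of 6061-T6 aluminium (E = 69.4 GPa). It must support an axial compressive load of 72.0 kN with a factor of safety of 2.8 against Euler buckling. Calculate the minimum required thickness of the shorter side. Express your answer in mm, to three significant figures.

Required P_cr = n·P = 2.8 × 72.0 = 201.6 kN
L_e = K·L = 1 × 1.82 = 1.820 m
Required I = P_cr·L_e²/(π²E) = 2.016×10^5 × 1.820² / (π² × 6.94×10^10) = 9.749×10^-7 m⁴
I_req = 9.749×10^5 mm⁴
Rectangle, weak axis: I_min = h·b³/12 with h = 157 mm fixed  ⇒  b = (12I/h)^(1/3) = 42.1 mm

b ≈ 42.1 mm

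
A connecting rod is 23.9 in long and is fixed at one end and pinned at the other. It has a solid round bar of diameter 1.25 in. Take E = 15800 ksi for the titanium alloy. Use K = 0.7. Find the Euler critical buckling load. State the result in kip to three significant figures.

P_cr ≈ 66.8 kip

I = πd⁴/64 = π×1.25⁴/64 = 0.1198 in⁴
Effective length L_e = K·L = 0.7 × 23.9 = 16.73 in
P_cr = π²EI / L_e² = π² × 15800×10³ × 0.1198 / 16.73² = 6.677×10^4 lb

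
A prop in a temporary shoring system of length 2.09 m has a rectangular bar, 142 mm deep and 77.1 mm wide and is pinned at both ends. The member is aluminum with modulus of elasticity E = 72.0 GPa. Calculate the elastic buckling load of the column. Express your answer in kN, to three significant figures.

P_cr ≈ 882 kN

Buckling occurs about the weak axis: I_min = h·b³/12 with b = 77.1 mm (the shorter side).
I_min = 142×77.1³/12 = 5.423×10^6 mm⁴
I = 5.423×10^6 mm⁴ = 5.423×10^-6 m⁴
Effective length L_e = K·L = 1 × 2.09 = 2.090 m
P_cr = π²EI / L_e² = π² × 72.0×10⁹ × 5.423×10^-6 / 2.090² = 8.823×10^5 N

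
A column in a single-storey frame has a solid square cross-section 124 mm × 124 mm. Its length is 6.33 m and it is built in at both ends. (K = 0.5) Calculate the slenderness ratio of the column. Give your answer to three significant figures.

I = a⁴/12 = 124⁴/12 = 1.970×10^7 mm⁴
A = 1.538×10^4 mm²;  r_min = √(I/A) = √(1.970×10^7/1.538×10^4) = 35.80 mm
L_e = K·L = 0.5 × 6.33 m = 3.165 m = 3165.0 mm
λ = L_e / r_min = 3165.0 / 35.80 = 88.4

λ ≈ 88.4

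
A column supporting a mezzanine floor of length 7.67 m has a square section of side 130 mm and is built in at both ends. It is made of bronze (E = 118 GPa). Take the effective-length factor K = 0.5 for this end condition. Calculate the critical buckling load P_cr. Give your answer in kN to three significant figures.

I = a⁴/12 = 130⁴/12 = 2.380×10^7 mm⁴
I = 2.380×10^7 mm⁴ = 2.380×10^-5 m⁴
Effective length L_e = K·L = 0.5 × 7.67 = 3.835 m
P_cr = π²EI / L_e² = π² × 118×10⁹ × 2.380×10^-5 / 3.835² = 1.885×10^6 N

P_cr ≈ 1880 kN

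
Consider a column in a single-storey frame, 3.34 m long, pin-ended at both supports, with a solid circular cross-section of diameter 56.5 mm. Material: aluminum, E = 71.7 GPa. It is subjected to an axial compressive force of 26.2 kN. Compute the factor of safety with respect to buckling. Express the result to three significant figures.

I = πd⁴/64 = π×56.5⁴/64 = 5.002×10^5 mm⁴
I = 5.002×10^5 mm⁴ = 5.002×10^-7 m⁴
Effective length L_e = K·L = 1 × 3.34 = 3.340 m
P_cr = π²EI / L_e² = π² × 71.7×10⁹ × 5.002×10^-7 / 3.340² = 3.173×10^4 N
Factor of safety n = P_cr / P = 31.731 / 26.2 = 1.21

n ≈ 1.21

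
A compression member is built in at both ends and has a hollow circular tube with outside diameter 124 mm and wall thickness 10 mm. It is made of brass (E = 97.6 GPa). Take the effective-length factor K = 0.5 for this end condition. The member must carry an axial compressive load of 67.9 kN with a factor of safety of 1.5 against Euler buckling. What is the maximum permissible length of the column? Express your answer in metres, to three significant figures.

L_max ≈ 14.9 m

Inner diameter d_i = 124 − 2×10 = 104.0 mm
I = π(d_o⁴ − d_i⁴)/64 = π(124⁴ − 104.0⁴)/64 = 5.863×10^6 mm⁴
I = 5.863×10^-6 m⁴
Required critical load P_cr = n·P = 1.5 × 67.9 = 101.9 kN = 1.018×10^5 N
From P_cr = π²EI/(K·L)²:  L = (1/K)·√(π²EI/P_cr) = (1/0.5)·√(π²×9.76×10^10×5.863×10^-6/1.018×10^5)
L = 14.9 m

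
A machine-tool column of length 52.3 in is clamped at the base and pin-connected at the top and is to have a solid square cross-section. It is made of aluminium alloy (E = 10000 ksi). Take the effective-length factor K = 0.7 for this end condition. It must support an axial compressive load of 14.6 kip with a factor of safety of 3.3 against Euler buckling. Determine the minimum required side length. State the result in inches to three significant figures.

a ≈ 1.67 in

Required P_cr = n·P = 3.3 × 14.6 = 48.18 kip
L_e = K·L = 0.7 × 52.3 = 36.61 in
Required I = P_cr·L_e²/(π²E) = 4.818×10^4 × 36.61² / (π² × 1.00×10^7) = 0.6543 in⁴
Solid square: I = a⁴/12  ⇒  a = (12I)^(1/4) = (12×0.6543)^(1/4) = 1.67 in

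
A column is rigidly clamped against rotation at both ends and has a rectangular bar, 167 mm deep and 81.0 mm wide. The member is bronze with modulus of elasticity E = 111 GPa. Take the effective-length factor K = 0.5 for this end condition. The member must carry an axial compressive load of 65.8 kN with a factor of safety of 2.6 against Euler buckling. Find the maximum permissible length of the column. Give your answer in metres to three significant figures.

L_max ≈ 13.8 m

Buckling occurs about the weak axis: I_min = h·b³/12 with b = 81.0 mm (the shorter side).
I_min = 167×81.0³/12 = 7.396×10^6 mm⁴
I = 7.396×10^-6 m⁴
Required critical load P_cr = n·P = 2.6 × 65.8 = 171.1 kN = 1.711×10^5 N
From P_cr = π²EI/(K·L)²:  L = (1/K)·√(π²EI/P_cr) = (1/0.5)·√(π²×1.11×10^11×7.396×10^-6/1.711×10^5)
L = 13.8 m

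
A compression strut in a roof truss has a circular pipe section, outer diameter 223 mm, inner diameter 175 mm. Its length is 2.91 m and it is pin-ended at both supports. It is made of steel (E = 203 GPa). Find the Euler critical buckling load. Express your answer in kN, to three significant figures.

P_cr ≈ 17800 kN

d_o = 223 mm, d_i = 175 mm
I = π(d_o⁴ − d_i⁴)/64 = π(223⁴ − 175.0⁴)/64 = 7.535×10^7 mm⁴
I = 7.535×10^7 mm⁴ = 7.535×10^-5 m⁴
Effective length L_e = K·L = 1 × 2.91 = 2.910 m
P_cr = π²EI / L_e² = π² × 203×10⁹ × 7.535×10^-5 / 2.910² = 1.783×10^7 N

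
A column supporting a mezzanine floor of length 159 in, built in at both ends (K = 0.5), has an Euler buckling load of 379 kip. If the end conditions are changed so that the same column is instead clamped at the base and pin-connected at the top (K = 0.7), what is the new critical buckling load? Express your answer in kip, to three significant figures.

P_cr ∝ 1/K², so P_cr,new = P_cr,old × (K_old/K_new)² = 379 × (0.5/0.7)²
= 379 × 0.5102 = 193 kip

P_cr ≈ 193 kip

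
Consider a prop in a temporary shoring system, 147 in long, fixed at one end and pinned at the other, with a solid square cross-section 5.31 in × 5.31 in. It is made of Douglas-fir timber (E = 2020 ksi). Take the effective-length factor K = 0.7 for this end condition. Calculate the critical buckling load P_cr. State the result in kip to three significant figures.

P_cr ≈ 125 kip

I = a⁴/12 = 5.31⁴/12 = 66.25 in⁴
Effective length L_e = K·L = 0.7 × 147 = 102.9 in
P_cr = π²EI / L_e² = π² × 2020×10³ × 66.25 / 102.9² = 1.247×10^5 lb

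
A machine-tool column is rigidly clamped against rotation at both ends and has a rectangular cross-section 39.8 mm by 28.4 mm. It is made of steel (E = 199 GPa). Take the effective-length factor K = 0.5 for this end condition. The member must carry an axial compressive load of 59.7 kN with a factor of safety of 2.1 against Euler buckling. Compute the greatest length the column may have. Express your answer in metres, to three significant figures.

L_max ≈ 2.18 m

Buckling occurs about the weak axis: I_min = h·b³/12 with b = 28.4 mm (the shorter side).
I_min = 39.8×28.4³/12 = 7.597×10^4 mm⁴
I = 7.597×10^-8 m⁴
Required critical load P_cr = n·P = 2.1 × 59.7 = 125.4 kN = 1.254×10^5 N
From P_cr = π²EI/(K·L)²:  L = (1/K)·√(π²EI/P_cr) = (1/0.5)·√(π²×1.99×10^11×7.597×10^-8/1.254×10^5)
L = 2.18 m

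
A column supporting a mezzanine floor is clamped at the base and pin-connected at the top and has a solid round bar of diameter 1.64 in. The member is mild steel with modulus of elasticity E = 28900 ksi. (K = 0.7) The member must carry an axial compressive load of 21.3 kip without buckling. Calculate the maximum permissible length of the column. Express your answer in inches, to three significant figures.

I = πd⁴/64 = π×1.64⁴/64 = 0.3551 in⁴
At the buckling limit P_cr = P = 2.130×10^4 lb
From P_cr = π²EI/(K·L)²:  L = (1/K)·√(π²EI/P_cr) = (1/0.7)·√(π²×2.89×10^7×0.3551/2.130×10^4)
L = 98.5 in

L_max ≈ 98.5 in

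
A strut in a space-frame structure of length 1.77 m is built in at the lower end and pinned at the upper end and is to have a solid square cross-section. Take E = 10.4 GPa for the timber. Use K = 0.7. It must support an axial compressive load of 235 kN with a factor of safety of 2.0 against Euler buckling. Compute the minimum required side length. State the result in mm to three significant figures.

Required P_cr = n·P = 2.0 × 235 = 470.0 kN
L_e = K·L = 0.7 × 1.77 = 1.239 m
Required I = P_cr·L_e²/(π²E) = 4.700×10^5 × 1.239² / (π² × 1.04×10^10) = 7.029×10^-6 m⁴
I_req = 7.029×10^6 mm⁴
Solid square: I = a⁴/12  ⇒  a = (12I)^(1/4) = (12×7.029×10^6)^(1/4) = 95.8 mm

a ≈ 95.8 mm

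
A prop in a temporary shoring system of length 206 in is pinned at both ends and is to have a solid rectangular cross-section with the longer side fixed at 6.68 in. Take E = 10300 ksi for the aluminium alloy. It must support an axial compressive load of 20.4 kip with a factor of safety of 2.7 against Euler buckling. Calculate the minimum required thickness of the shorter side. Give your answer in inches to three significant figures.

Required P_cr = n·P = 2.7 × 20.4 = 55.08 kip
L_e = K·L = 1 × 206 = 206.0 in
Required I = P_cr·L_e²/(π²E) = 5.508×10^4 × 206.0² / (π² × 1.03×10^7) = 22.99 in⁴
Rectangle, weak axis: I_min = h·b³/12 with h = 6.68 in fixed  ⇒  b = (12I/h)^(1/3) = 3.46 in

b ≈ 3.46 in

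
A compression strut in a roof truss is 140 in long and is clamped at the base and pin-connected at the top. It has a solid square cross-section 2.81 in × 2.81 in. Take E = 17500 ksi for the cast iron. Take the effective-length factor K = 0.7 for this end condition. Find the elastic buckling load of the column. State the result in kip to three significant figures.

I = a⁴/12 = 2.81⁴/12 = 5.196 in⁴
Effective length L_e = K·L = 0.7 × 140 = 98.00 in
P_cr = π²EI / L_e² = π² × 17500×10³ × 5.196 / 98.00² = 9.344×10^4 lb

P_cr ≈ 93.4 kip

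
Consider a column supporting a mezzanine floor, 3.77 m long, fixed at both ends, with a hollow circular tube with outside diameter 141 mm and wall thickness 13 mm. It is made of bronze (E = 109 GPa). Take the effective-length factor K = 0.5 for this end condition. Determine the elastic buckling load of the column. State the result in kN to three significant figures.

Inner diameter d_i = 141 − 2×13 = 115.0 mm
I = π(d_o⁴ − d_i⁴)/64 = π(141⁴ − 115.0⁴)/64 = 1.082×10^7 mm⁴
I = 1.082×10^7 mm⁴ = 1.082×10^-5 m⁴
Effective length L_e = K·L = 0.5 × 3.77 = 1.885 m
P_cr = π²EI / L_e² = π² × 109×10⁹ × 1.082×10^-5 / 1.885² = 3.275×10^6 N

P_cr ≈ 3270 kN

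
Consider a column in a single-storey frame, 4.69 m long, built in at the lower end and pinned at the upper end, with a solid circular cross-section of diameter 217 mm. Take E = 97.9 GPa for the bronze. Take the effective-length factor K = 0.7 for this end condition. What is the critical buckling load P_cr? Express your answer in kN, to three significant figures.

I = πd⁴/64 = π×217⁴/64 = 1.088×10^8 mm⁴
I = 1.088×10^8 mm⁴ = 1.088×10^-4 m⁴
Effective length L_e = K·L = 0.7 × 4.69 = 3.283 m
P_cr = π²EI / L_e² = π² × 97.9×10⁹ × 1.088×10^-4 / 3.283² = 9.758×10^6 N

P_cr ≈ 9760 kN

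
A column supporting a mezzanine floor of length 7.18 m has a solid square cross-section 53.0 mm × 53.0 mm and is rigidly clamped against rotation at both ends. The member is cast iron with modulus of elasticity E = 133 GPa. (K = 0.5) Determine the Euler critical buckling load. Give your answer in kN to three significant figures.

P_cr ≈ 67.0 kN

I = a⁴/12 = 53.0⁴/12 = 6.575×10^5 mm⁴
I = 6.575×10^5 mm⁴ = 6.575×10^-7 m⁴
Effective length L_e = K·L = 0.5 × 7.18 = 3.590 m
P_cr = π²EI / L_e² = π² × 133×10⁹ × 6.575×10^-7 / 3.590² = 6.697×10^4 N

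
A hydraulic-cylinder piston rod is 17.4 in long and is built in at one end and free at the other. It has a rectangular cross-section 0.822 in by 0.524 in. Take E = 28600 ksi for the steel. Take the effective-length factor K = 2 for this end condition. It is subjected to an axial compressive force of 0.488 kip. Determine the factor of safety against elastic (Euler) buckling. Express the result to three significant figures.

Buckling occurs about the weak axis: I_min = h·b³/12 with b = 0.524 in (the shorter side).
I_min = 0.822×0.524³/12 = 9.856×10^-3 in⁴
Effective length L_e = K·L = 2 × 17.4 = 34.80 in
P_cr = π²EI / L_e² = π² × 28600×10³ × 9.856×10^-3 / 34.80² = 2.297×10^3 lb
Factor of safety n = P_cr / P = 2.2972 / 0.488 = 4.71

n ≈ 4.71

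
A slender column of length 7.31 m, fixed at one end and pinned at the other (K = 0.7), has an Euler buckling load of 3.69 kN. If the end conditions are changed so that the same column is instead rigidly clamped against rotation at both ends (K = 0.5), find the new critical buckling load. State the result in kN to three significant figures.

P_cr ∝ 1/K², so P_cr,new = P_cr,old × (K_old/K_new)² = 3.69 × (0.7/0.5)²
= 3.69 × 1.960 = 7.23 kN

P_cr ≈ 7.23 kN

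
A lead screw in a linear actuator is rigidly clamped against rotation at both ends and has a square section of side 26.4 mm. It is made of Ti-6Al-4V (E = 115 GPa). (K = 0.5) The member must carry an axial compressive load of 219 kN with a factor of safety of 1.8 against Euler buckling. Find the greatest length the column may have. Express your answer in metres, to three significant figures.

L_max ≈ 0.683 m

I = a⁴/12 = 26.4⁴/12 = 4.048×10^4 mm⁴
I = 4.048×10^-8 m⁴
Required critical load P_cr = n·P = 1.8 × 219 = 394.2 kN = 3.942×10^5 N
From P_cr = π²EI/(K·L)²:  L = (1/K)·√(π²EI/P_cr) = (1/0.5)·√(π²×1.15×10^11×4.048×10^-8/3.942×10^5)
L = 0.683 m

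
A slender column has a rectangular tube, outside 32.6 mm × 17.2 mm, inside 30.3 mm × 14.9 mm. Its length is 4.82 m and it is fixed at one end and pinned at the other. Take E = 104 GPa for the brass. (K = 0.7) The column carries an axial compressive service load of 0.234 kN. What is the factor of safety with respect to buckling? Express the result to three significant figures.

Weak-axis I_min = (h_o·b_o³ − h_i·b_i³)/12 with b_o = 17.2, b_i = 14.90 mm (shorter outer/inner sides).
I_min = (32.6×17.2³ − 30.30×14.90³)/12 = 5.471×10^3 mm⁴
I = 5.471×10^3 mm⁴ = 5.471×10^-9 m⁴
Effective length L_e = K·L = 0.7 × 4.82 = 3.374 m
P_cr = π²EI / L_e² = π² × 104×10⁹ × 5.471×10^-9 / 3.374² = 493.3 N
Factor of safety n = P_cr / P = 0.49330 / 0.234 = 2.11

n ≈ 2.11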